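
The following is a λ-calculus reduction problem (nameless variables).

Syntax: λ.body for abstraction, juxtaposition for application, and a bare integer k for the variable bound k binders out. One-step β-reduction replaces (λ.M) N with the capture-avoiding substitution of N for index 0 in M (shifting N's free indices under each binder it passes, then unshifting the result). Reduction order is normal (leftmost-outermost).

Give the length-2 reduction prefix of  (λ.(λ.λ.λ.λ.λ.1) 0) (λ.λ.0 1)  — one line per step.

  start: (λ.(λ.λ.λ.λ.λ.1) 0) (λ.λ.0 1)
  step 1: (λ.λ.λ.λ.λ.1) (λ.λ.0 1)
  step 2: λ.λ.λ.λ.1

Answer: after 2 steps: λ.λ.λ.λ.1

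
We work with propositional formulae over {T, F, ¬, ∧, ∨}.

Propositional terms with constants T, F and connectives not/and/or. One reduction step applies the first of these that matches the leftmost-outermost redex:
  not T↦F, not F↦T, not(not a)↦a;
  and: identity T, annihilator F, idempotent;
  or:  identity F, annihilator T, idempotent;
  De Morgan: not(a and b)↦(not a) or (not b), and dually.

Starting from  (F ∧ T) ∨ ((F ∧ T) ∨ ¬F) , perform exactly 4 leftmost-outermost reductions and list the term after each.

  start: (F ∧ T) ∨ ((F ∧ T) ∨ ¬F)
  step 1: F ∨ ((F ∧ T) ∨ ¬F)
  step 2: (F ∧ T) ∨ ¬F
  step 3: F ∨ ¬F
  step 4: ¬F

Answer: after 4 steps: ¬F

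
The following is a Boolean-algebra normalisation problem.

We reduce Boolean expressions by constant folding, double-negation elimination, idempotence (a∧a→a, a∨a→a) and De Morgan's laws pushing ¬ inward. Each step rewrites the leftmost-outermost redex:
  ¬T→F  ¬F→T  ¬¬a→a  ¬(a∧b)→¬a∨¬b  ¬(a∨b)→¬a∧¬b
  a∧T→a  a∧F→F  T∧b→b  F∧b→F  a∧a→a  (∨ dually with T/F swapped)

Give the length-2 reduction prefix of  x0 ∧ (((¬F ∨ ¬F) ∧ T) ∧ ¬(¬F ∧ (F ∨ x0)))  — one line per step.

  start: x0 ∧ (((¬F ∨ ¬F) ∧ T) ∧ ¬(¬F ∧ (F ∨ x0)))
  step 1: x0 ∧ ((¬F ∨ ¬F) ∧ ¬(¬F ∧ (F ∨ x0)))
  step 2: x0 ∧ (¬F ∧ ¬(¬F ∧ (F ∨ x0)))

Answer: after 2 steps: x0 ∧ (¬F ∧ ¬(¬F ∧ (F ∨ x0)))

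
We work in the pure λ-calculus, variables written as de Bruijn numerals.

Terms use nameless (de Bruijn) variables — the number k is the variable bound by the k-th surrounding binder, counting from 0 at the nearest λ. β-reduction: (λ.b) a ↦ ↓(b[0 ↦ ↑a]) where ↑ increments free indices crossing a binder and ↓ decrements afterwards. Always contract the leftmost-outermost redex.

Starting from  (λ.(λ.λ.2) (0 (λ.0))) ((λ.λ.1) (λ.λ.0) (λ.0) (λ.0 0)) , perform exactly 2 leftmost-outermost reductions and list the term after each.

  start: (λ.(λ.λ.2) (0 (λ.0))) ((λ.λ.1) (λ.λ.0) (λ.0) (λ.0 0))
  →1  (λ.λ.(λ.λ.1) (λ.λ.0) (λ.0) (λ.0 0)) ((λ.λ.1) (λ.λ.0) (λ.0) (λ.0 0) (λ.0))
  →2  λ.(λ.λ.1) (λ.λ.0) (λ.0) (λ.0 0)

Answer: after 2 steps: λ.(λ.λ.1) (λ.λ.0) (λ.0) (λ.0 0)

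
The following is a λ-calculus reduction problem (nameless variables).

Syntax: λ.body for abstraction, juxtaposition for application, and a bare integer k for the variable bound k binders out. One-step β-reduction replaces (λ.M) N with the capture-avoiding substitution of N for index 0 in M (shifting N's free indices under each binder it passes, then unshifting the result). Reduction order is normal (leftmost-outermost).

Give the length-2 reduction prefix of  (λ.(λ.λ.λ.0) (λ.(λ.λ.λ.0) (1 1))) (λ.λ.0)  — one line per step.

Answer: after 2 steps: λ.λ.0

Working:
  start: (λ.(λ.λ.λ.0) (λ.(λ.λ.λ.0) (1 1))) (λ.λ.0)
  step 1: (λ.λ.λ.0) (λ.(λ.λ.λ.0) ((λ.λ.0) (λ.λ.0)))
  step 2: λ.λ.0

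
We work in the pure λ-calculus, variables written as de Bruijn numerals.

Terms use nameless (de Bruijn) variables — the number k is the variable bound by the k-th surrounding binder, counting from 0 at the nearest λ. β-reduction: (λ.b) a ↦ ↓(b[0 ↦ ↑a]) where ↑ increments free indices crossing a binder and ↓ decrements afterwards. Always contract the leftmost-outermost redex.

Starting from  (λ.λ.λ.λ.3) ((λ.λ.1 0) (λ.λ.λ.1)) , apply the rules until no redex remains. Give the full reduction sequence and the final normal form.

Answer: normal form = λ.λ.λ.λ.λ.λ.1  (in 3 steps)

Reduction:
  start: (λ.λ.λ.λ.3) ((λ.λ.1 0) (λ.λ.λ.1))
  [1] λ.λ.λ.(λ.λ.1 0) (λ.λ.λ.1)
  [2] λ.λ.λ.λ.(λ.λ.λ.1) 0
  [3] λ.λ.λ.λ.λ.λ.1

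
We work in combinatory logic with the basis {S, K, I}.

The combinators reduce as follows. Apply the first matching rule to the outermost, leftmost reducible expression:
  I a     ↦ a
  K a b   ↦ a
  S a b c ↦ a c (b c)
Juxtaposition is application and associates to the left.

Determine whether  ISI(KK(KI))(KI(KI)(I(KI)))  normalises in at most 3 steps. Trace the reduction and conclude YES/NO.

  start: ISI(KK(KI))(KI(KI)(I(KI)))
  step 1: SI(KK(KI))(KI(KI)(I(KI)))
  step 2: I(KI(KI)(I(KI)))(KK(KI)(KI(KI)(I(KI))))
  step 3: KI(KI)(I(KI))(KK(KI)(KI(KI)(I(KI))))

Answer: NO — after 3 steps the term is KI(KI)(I(KI))(KK(KI)(KI(KI)(I(KI)))), not yet normal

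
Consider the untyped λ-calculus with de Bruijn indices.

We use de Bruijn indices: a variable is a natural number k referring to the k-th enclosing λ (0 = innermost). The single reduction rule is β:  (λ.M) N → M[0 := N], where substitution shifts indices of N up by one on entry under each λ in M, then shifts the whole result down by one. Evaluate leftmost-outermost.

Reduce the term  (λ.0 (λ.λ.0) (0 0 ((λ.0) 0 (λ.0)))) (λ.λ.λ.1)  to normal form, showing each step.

Answer: normal form = λ.λ.λ.λ.1  (in 7 steps)

Reduction:
  start: (λ.0 (λ.λ.0) (0 0 ((λ.0) 0 (λ.0)))) (λ.λ.λ.1)
  [1] (λ.λ.λ.1) (λ.λ.0) ((λ.λ.λ.1) (λ.λ.λ.1) ((λ.0) (λ.λ.λ.1) (λ.0)))
  [2] (λ.λ.1) ((λ.λ.λ.1) (λ.λ.λ.1) ((λ.0) (λ.λ.λ.1) (λ.0)))
  [3] λ.(λ.λ.λ.1) (λ.λ.λ.1) ((λ.0) (λ.λ.λ.1) (λ.0))
  [4] λ.(λ.λ.1) ((λ.0) (λ.λ.λ.1) (λ.0))
  [5] λ.λ.(λ.0) (λ.λ.λ.1) (λ.0)
  [6] λ.λ.(λ.λ.λ.1) (λ.0)
  [7] λ.λ.λ.λ.1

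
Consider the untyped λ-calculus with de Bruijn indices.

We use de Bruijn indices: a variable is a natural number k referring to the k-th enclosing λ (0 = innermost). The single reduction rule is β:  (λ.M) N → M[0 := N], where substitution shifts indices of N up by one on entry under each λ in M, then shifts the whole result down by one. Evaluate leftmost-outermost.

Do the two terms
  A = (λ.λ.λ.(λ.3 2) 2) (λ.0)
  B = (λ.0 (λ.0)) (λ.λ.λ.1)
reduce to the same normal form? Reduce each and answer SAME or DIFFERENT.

Term A:
  start: (λ.λ.λ.(λ.3 2) 2) (λ.0)
  →1  λ.λ.(λ.(λ.0) 2) (λ.0)
  →2  λ.λ.(λ.0) 1
  →3  λ.λ.1

Term B:
  start: (λ.0 (λ.0)) (λ.λ.λ.1)
  →1  (λ.λ.λ.1) (λ.0)
  →2  λ.λ.1

Answer: SAME — A ⇓ λ.λ.1, B ⇓ λ.λ.1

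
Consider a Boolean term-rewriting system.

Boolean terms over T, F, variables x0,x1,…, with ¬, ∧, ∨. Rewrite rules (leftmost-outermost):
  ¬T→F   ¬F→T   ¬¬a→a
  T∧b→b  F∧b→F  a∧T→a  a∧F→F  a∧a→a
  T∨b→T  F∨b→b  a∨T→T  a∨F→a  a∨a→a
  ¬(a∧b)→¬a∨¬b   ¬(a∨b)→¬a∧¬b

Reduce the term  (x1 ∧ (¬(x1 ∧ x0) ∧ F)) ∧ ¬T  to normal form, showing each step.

  start: (x1 ∧ (¬(x1 ∧ x0) ∧ F)) ∧ ¬T
  →1  (x1 ∧ F) ∧ ¬T
  →2  F ∧ ¬T
  →3  F

Answer: normal form = F  (in 3 steps)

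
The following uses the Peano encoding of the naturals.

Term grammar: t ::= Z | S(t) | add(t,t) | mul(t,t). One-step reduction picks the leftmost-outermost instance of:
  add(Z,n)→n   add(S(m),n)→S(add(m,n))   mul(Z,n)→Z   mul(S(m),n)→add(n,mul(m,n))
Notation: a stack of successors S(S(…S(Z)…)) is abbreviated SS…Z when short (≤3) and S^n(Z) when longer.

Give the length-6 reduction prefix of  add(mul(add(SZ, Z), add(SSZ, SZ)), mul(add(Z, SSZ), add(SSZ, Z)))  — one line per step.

  start: add(mul(add(SZ, Z), add(SSZ, SZ)), mul(add(Z, SSZ), add(SSZ, Z)))
  [1] add(mul(S(add(Z, Z)), add(SSZ, SZ)), mul(add(Z, SSZ), add(SSZ, Z)))
  [2] add(add(add(SSZ, SZ), mul(add(Z, Z), add(SSZ, SZ))), mul(add(Z, SSZ), add(SSZ, Z)))
  [3] add(add(S(add(SZ, SZ)), mul(add(Z, Z), add(SSZ, SZ))), mul(add(Z, SSZ), add(SSZ, Z)))
  [4] add(S(add(add(SZ, SZ), mul(add(Z, Z), add(SSZ, SZ)))), mul(add(Z, SSZ), add(SSZ, Z)))
  [5] S(add(add(add(SZ, SZ), mul(add(Z, Z), add(SSZ, SZ))), mul(add(Z, SSZ), add(SSZ, Z))))
  [6] S(add(add(S(add(Z, SZ)), mul(add(Z, Z), add(SSZ, SZ))), mul(add(Z, SSZ), add(SSZ, Z))))

Answer: after 6 steps: S(add(add(S(add(Z, SZ)), mul(add(Z, Z), add(SSZ, SZ))), mul(add(Z, SSZ), add(SSZ, Z))))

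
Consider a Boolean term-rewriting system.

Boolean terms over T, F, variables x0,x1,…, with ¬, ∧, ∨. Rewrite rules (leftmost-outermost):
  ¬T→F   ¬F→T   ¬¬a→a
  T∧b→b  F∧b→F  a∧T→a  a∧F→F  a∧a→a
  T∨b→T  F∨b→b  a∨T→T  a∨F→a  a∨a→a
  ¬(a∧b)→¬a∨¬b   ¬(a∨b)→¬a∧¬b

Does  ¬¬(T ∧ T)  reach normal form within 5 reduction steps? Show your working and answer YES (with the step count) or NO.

  start: ¬¬(T ∧ T)
  step 1: T ∧ T
  step 2: T

Answer: YES — reaches normal form T in 2 ≤ 5 steps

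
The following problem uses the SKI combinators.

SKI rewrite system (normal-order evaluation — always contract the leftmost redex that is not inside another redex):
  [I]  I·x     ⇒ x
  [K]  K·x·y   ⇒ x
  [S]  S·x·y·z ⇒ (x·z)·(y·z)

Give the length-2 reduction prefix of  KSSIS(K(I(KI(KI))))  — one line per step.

Answer: after 2 steps: I(K(I(KI(KI))))(S(K(I(KI(KI)))))

Reduction:
  start: KSSIS(K(I(KI(KI))))
  step 1: SIS(K(I(KI(KI))))
  step 2: I(K(I(KI(KI))))(S(K(I(KI(KI)))))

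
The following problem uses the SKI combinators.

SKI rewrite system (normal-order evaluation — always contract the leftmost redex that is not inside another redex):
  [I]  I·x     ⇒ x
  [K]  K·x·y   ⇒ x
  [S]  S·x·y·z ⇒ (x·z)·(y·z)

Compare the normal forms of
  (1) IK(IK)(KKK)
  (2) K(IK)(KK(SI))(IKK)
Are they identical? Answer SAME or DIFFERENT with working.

Term A:
  start: IK(IK)(KKK)
  step 1: K(IK)(KKK)
  step 2: IK
  step 3: K

Term B:
  start: K(IK)(KK(SI))(IKK)
  step 1: IK(IKK)
  step 2: K(IKK)
  step 3: K(KK)

Answer: DIFFERENT — A ⇓ K, B ⇓ K(KK)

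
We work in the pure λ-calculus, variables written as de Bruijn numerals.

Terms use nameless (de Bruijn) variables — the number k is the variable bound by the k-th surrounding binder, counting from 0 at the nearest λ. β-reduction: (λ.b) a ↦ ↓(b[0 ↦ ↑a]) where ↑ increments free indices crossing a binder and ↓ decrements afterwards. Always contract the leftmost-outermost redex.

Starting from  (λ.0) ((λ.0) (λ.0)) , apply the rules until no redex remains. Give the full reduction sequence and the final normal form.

  start: (λ.0) ((λ.0) (λ.0))
  →1  (λ.0) (λ.0)
  →2  λ.0

Answer: normal form = λ.0  (in 2 steps)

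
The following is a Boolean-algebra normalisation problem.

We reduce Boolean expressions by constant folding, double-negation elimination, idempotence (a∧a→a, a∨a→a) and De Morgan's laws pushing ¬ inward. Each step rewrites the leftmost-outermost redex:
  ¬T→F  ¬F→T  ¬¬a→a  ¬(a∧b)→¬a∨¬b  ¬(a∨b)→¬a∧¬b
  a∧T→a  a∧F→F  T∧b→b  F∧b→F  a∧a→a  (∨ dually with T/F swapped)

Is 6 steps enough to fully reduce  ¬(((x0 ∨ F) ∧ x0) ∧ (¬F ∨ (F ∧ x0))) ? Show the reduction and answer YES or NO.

  start: ¬(((x0 ∨ F) ∧ x0) ∧ (¬F ∨ (F ∧ x0)))
  →1  ¬((x0 ∨ F) ∧ x0) ∨ ¬(¬F ∨ (F ∧ x0))
  →2  (¬(x0 ∨ F) ∨ ¬x0) ∨ ¬(¬F ∨ (F ∧ x0))
  →3  ((¬x0 ∧ ¬F) ∨ ¬x0) ∨ ¬(¬F ∨ (F ∧ x0))
  →4  ((¬x0 ∧ T) ∨ ¬x0) ∨ ¬(¬F ∨ (F ∧ x0))
  →5  (¬x0 ∨ ¬x0) ∨ ¬(¬F ∨ (F ∧ x0))
  →6  ¬x0 ∨ ¬(¬F ∨ (F ∧ x0))

Answer: NO — after 6 steps the term is ¬x0 ∨ ¬(¬F ∨ (F ∧ x0)), not yet normal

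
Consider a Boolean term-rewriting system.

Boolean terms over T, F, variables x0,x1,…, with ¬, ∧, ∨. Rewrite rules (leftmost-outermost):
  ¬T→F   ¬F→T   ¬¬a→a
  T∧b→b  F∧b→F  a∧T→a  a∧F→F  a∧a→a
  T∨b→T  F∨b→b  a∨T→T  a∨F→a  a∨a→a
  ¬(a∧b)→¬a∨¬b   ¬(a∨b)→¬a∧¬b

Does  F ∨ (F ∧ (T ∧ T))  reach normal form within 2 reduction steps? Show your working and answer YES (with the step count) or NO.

  start: F ∨ (F ∧ (T ∧ T))
  step 1: F ∧ (T ∧ T)
  step 2: F

Answer: YES — reaches normal form F in 2 ≤ 2 steps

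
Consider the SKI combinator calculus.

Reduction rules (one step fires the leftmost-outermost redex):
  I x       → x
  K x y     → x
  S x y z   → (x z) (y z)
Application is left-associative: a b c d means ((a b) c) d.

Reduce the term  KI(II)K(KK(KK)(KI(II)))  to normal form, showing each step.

  start: KI(II)K(KK(KK)(KI(II)))
  step 1: IK(KK(KK)(KI(II)))
  step 2: K(KK(KK)(KI(II)))
  step 3: K(K(KI(II)))
  step 4: K(KI)

Answer: normal form = K(KI)  (in 4 steps)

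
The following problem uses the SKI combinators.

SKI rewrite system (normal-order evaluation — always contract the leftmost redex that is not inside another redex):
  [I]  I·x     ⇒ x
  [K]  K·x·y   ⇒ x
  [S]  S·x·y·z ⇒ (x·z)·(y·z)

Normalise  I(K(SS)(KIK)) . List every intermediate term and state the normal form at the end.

  start: I(K(SS)(KIK))
  [1] K(SS)(KIK)
  [2] SS

Answer: normal form = SS  (in 2 steps)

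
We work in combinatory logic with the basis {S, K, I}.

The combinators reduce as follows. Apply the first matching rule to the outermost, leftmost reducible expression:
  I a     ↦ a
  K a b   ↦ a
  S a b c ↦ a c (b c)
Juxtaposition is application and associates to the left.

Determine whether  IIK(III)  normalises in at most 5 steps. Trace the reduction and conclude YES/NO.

  start: IIK(III)
  →1  IK(III)
  →2  K(III)
  →3  K(II)
  →4  KI

Answer: YES — reaches normal form KI in 4 ≤ 5 steps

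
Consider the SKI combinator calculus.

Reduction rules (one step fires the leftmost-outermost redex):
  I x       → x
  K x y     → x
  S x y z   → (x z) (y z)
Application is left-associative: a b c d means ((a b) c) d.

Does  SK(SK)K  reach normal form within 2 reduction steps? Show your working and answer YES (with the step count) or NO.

Answer: YES — reaches normal form K in 2 ≤ 2 steps

Derivation:
  start: SK(SK)K
  [1] KK(SKK)
  [2] K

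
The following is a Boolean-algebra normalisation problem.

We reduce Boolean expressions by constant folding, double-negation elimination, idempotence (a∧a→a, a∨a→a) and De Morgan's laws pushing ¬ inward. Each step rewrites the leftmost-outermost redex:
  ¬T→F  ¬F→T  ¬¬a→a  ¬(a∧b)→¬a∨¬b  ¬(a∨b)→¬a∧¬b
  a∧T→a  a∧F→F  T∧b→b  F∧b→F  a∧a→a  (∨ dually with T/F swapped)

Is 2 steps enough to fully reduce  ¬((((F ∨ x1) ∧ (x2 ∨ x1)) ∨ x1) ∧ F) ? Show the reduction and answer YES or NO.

  start: ¬((((F ∨ x1) ∧ (x2 ∨ x1)) ∨ x1) ∧ F)
  step 1: ¬(((F ∨ x1) ∧ (x2 ∨ x1)) ∨ x1) ∨ ¬F
  step 2: (¬((F ∨ x1) ∧ (x2 ∨ x1)) ∧ ¬x1) ∨ ¬F

Answer: NO — after 2 steps the term is (¬((F ∨ x1) ∧ (x2 ∨ x1)) ∧ ¬x1) ∨ ¬F, not yet normal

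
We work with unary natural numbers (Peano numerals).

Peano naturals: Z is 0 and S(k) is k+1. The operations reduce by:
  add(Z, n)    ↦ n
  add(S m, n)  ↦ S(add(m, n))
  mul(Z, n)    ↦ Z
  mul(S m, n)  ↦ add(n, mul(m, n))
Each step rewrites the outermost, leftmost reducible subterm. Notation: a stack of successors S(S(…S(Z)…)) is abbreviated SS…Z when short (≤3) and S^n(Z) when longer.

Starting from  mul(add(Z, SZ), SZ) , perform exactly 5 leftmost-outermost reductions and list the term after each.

Answer: after 5 steps: SZ

Reduction:
  start: mul(add(Z, SZ), SZ)
  step 1: mul(SZ, SZ)
  step 2: add(SZ, mul(Z, SZ))
  step 3: S(add(Z, mul(Z, SZ)))
  step 4: S(mul(Z, SZ))
  step 5: SZ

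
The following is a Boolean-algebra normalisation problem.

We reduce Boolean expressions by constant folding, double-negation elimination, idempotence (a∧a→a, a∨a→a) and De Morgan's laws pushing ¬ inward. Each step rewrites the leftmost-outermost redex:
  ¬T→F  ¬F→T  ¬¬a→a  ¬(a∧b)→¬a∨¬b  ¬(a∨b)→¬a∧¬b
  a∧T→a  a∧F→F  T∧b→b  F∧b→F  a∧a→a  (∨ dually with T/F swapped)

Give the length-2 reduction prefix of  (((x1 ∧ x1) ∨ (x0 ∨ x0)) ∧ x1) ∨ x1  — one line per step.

Answer: after 2 steps: ((x1 ∨ x0) ∧ x1) ∨ x1

Reduction:
  start: (((x1 ∧ x1) ∨ (x0 ∨ x0)) ∧ x1) ∨ x1
  step 1: ((x1 ∨ (x0 ∨ x0)) ∧ x1) ∨ x1
  step 2: ((x1 ∨ x0) ∧ x1) ∨ x1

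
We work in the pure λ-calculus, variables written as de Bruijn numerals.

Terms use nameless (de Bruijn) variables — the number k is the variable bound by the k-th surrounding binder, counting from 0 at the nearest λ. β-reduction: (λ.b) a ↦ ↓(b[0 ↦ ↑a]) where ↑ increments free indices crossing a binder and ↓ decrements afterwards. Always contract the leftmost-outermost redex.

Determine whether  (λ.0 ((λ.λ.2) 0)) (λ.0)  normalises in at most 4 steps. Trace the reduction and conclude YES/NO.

Answer: YES — reaches normal form λ.λ.0 in 3 ≤ 4 steps

Derivation:
  start: (λ.0 ((λ.λ.2) 0)) (λ.0)
  [1] (λ.0) ((λ.λ.λ.0) (λ.0))
  [2] (λ.λ.λ.0) (λ.0)
  [3] λ.λ.0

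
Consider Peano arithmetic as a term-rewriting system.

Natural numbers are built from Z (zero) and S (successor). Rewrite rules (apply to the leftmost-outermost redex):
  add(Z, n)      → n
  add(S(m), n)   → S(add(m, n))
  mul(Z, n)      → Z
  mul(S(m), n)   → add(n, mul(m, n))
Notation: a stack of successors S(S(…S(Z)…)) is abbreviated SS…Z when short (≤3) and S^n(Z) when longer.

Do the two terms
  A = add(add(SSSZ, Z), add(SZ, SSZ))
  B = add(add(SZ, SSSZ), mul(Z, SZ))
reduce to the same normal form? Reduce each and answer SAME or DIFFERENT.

Answer: DIFFERENT — A ⇓ S^6(Z), B ⇓ S^4(Z)

Derivation:
Term A:
  start: add(add(SSSZ, Z), add(SZ, SSZ))
  step 1: add(S(add(SSZ, Z)), add(SZ, SSZ))
  step 2: S(add(add(SSZ, Z), add(SZ, SSZ)))
  step 3: S(add(S(add(SZ, Z)), add(SZ, SSZ)))
  step 4: S(S(add(add(SZ, Z), add(SZ, SSZ))))
  step 5: S(S(add(S(add(Z, Z)), add(SZ, SSZ))))
  step 6: S(S(S(add(add(Z, Z), add(SZ, SSZ)))))
  step 7: S(S(S(add(Z, add(SZ, SSZ)))))
  step 8: S(S(S(add(SZ, SSZ))))
  step 9: S(S(S(S(add(Z, SSZ)))))
  step 10: S^6(Z)

Term B:
  start: add(add(SZ, SSSZ), mul(Z, SZ))
  step 1: add(S(add(Z, SSSZ)), mul(Z, SZ))
  step 2: S(add(add(Z, SSSZ), mul(Z, SZ)))
  step 3: S(add(SSSZ, mul(Z, SZ)))
  step 4: S(S(add(SSZ, mul(Z, SZ))))
  step 5: S(S(S(add(SZ, mul(Z, SZ)))))
  step 6: S(S(S(S(add(Z, mul(Z, SZ))))))
  step 7: S(S(S(S(mul(Z, SZ)))))
  step 8: S^4(Z)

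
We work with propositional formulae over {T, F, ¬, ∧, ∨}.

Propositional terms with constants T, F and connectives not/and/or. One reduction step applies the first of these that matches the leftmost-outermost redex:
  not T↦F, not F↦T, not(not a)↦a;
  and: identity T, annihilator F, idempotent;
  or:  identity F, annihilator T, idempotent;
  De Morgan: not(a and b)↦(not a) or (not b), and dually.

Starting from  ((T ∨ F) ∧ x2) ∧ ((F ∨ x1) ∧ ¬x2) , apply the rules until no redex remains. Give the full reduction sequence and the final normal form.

  start: ((T ∨ F) ∧ x2) ∧ ((F ∨ x1) ∧ ¬x2)
  →1  (T ∧ x2) ∧ ((F ∨ x1) ∧ ¬x2)
  →2  x2 ∧ ((F ∨ x1) ∧ ¬x2)
  →3  x2 ∧ (x1 ∧ ¬x2)

Answer: normal form = x2 ∧ (x1 ∧ ¬x2)  (in 3 steps)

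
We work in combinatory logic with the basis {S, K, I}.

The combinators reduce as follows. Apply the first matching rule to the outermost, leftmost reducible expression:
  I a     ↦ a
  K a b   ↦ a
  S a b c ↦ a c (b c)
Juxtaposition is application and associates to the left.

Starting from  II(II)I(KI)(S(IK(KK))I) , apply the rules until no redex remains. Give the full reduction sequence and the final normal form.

Answer: normal form = I  (in 6 steps)

Working:
  start: II(II)I(KI)(S(IK(KK))I)
  step 1: I(II)I(KI)(S(IK(KK))I)
  step 2: III(KI)(S(IK(KK))I)
  step 3: II(KI)(S(IK(KK))I)
  step 4: I(KI)(S(IK(KK))I)
  step 5: KI(S(IK(KK))I)
  step 6: I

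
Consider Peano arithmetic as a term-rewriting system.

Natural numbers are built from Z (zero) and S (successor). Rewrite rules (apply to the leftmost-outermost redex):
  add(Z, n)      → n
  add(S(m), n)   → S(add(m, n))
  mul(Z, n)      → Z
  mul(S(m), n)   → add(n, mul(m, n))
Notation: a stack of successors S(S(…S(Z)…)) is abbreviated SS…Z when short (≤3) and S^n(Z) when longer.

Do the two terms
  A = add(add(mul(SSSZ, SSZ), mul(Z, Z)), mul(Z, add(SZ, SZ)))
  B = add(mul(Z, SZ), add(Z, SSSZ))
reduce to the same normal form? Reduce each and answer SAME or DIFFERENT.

Term A:
  start: add(add(mul(SSSZ, SSZ), mul(Z, Z)), mul(Z, add(SZ, SZ)))
  step 1: add(add(add(SSZ, mul(SSZ, SSZ)), mul(Z, Z)), mul(Z, add(SZ, SZ)))
  step 2: add(add(S(add(SZ, mul(SSZ, SSZ))), mul(Z, Z)), mul(Z, add(SZ, SZ)))
  step 3: add(S(add(add(SZ, mul(SSZ, SSZ)), mul(Z, Z))), mul(Z, add(SZ, SZ)))
  step 4: S(add(add(add(SZ, mul(SSZ, SSZ)), mul(Z, Z)), mul(Z, add(SZ, SZ))))
  step 5: S(add(add(S(add(Z, mul(SSZ, SSZ))), mul(Z, Z)), mul(Z, add(SZ, SZ))))
  step 6: S(add(S(add(add(Z, mul(SSZ, SSZ)), mul(Z, Z))), mul(Z, add(SZ, SZ))))
  step 7: S(S(add(add(add(Z, mul(SSZ, SSZ)), mul(Z, Z)), mul(Z, add(SZ, SZ)))))
  step 8: S(S(add(add(mul(SSZ, SSZ), mul(Z, Z)), mul(Z, add(SZ, SZ)))))
  step 9: S(S(add(add(add(SSZ, mul(SZ, SSZ)), mul(Z, Z)), mul(Z, add(SZ, SZ)))))
  step 10: S(S(add(add(S(add(SZ, mul(SZ, SSZ))), mul(Z, Z)), mul(Z, add(SZ, SZ)))))
  step 11: S(S(add(S(add(add(SZ, mul(SZ, SSZ)), mul(Z, Z))), mul(Z, add(SZ, SZ)))))
  step 12: S(S(S(add(add(add(SZ, mul(SZ, SSZ)), mul(Z, Z)), mul(Z, add(SZ, SZ))))))
  step 13: S(S(S(add(add(S(add(Z, mul(SZ, SSZ))), mul(Z, Z)), mul(Z, add(SZ, SZ))))))
  step 14: S(S(S(add(S(add(add(Z, mul(SZ, SSZ)), mul(Z, Z))), mul(Z, add(SZ, SZ))))))
  step 15: S(S(S(S(add(add(add(Z, mul(SZ, SSZ)), mul(Z, Z)), mul(Z, add(SZ, SZ)))))))
  step 16: S(S(S(S(add(add(mul(SZ, SSZ), mul(Z, Z)), mul(Z, add(SZ, SZ)))))))
  step 17: S(S(S(S(add(add(add(SSZ, mul(Z, SSZ)), mul(Z, Z)), mul(Z, add(SZ, SZ)))))))
  step 18: S(S(S(S(add(add(S(add(SZ, mul(Z, SSZ))), mul(Z, Z)), mul(Z, add(SZ, SZ)))))))
  step 19: S(S(S(S(add(S(add(add(SZ, mul(Z, SSZ)), mul(Z, Z))), mul(Z, add(SZ, SZ)))))))
  step 20: S(S(S(S(S(add(add(add(SZ, mul(Z, SSZ)), mul(Z, Z)), mul(Z, add(SZ, SZ))))))))
  step 21: S(S(S(S(S(add(add(S(add(Z, mul(Z, SSZ))), mul(Z, Z)), mul(Z, add(SZ, SZ))))))))
  step 22: S(S(S(S(S(add(S(add(add(Z, mul(Z, SSZ)), mul(Z, Z))), mul(Z, add(SZ, SZ))))))))
  step 23: S(S(S(S(S(S(add(add(add(Z, mul(Z, SSZ)), mul(Z, Z)), mul(Z, add(SZ, SZ)))))))))
  step 24: S(S(S(S(S(S(add(add(mul(Z, SSZ), mul(Z, Z)), mul(Z, add(SZ, SZ)))))))))
  step 25: S(S(S(S(S(S(add(add(Z, mul(Z, Z)), mul(Z, add(SZ, SZ)))))))))
  step 26: S(S(S(S(S(S(add(mul(Z, Z), mul(Z, add(SZ, SZ)))))))))
  step 27: S(S(S(S(S(S(add(Z, mul(Z, add(SZ, SZ)))))))))
  step 28: S(S(S(S(S(S(mul(Z, add(SZ, SZ))))))))
  step 29: S^6(Z)

Term B:
  start: add(mul(Z, SZ), add(Z, SSSZ))
  step 1: add(Z, add(Z, SSSZ))
  step 2: add(Z, SSSZ)
  step 3: SSSZ

Answer: DIFFERENT — A ⇓ S^6(Z), B ⇓ SSSZ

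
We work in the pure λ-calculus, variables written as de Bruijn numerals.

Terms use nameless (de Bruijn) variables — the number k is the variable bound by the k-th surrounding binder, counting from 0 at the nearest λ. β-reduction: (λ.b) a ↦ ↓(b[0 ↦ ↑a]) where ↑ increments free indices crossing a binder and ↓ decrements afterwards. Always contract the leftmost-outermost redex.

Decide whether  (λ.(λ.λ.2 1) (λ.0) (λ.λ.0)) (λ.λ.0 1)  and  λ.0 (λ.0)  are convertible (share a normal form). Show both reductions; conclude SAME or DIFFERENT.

Term A:
  start: (λ.(λ.λ.2 1) (λ.0) (λ.λ.0)) (λ.λ.0 1)
  [1] (λ.λ.(λ.λ.0 1) 1) (λ.0) (λ.λ.0)
  [2] (λ.(λ.λ.0 1) (λ.0)) (λ.λ.0)
  [3] (λ.λ.0 1) (λ.0)
  [4] λ.0 (λ.0)

Term B:
  start: λ.0 (λ.0)

Answer: SAME — A ⇓ λ.0 (λ.0), B ⇓ λ.0 (λ.0)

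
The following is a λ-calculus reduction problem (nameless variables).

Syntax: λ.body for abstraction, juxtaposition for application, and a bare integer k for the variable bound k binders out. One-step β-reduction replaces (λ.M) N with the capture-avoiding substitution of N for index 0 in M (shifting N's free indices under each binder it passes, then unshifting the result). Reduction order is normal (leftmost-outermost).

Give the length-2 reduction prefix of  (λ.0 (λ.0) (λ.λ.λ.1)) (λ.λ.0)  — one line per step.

Answer: after 2 steps: (λ.0) (λ.λ.λ.1)

Derivation:
  start: (λ.0 (λ.0) (λ.λ.λ.1)) (λ.λ.0)
  [1] (λ.λ.0) (λ.0) (λ.λ.λ.1)
  [2] (λ.0) (λ.λ.λ.1)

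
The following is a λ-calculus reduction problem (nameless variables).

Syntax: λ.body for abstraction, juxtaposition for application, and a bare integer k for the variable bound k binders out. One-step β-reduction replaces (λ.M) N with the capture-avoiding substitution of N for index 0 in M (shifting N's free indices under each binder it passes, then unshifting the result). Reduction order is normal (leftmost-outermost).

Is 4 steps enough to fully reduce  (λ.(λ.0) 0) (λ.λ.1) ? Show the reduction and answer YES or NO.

  start: (λ.(λ.0) 0) (λ.λ.1)
  step 1: (λ.0) (λ.λ.1)
  step 2: λ.λ.1

Answer: YES — reaches normal form λ.λ.1 in 2 ≤ 4 steps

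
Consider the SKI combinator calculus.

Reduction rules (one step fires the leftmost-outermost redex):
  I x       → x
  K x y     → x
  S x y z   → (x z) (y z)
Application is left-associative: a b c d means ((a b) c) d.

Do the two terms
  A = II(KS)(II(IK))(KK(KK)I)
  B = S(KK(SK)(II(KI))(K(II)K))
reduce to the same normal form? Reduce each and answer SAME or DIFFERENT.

Term A:
  start: II(KS)(II(IK))(KK(KK)I)
  [1] I(KS)(II(IK))(KK(KK)I)
  [2] KS(II(IK))(KK(KK)I)
  [3] S(KK(KK)I)
  [4] S(KI)

Term B:
  start: S(KK(SK)(II(KI))(K(II)K))
  [1] S(K(II(KI))(K(II)K))
  [2] S(II(KI))
  [3] S(I(KI))
  [4] S(KI)

Answer: SAME — A ⇓ S(KI), B ⇓ S(KI)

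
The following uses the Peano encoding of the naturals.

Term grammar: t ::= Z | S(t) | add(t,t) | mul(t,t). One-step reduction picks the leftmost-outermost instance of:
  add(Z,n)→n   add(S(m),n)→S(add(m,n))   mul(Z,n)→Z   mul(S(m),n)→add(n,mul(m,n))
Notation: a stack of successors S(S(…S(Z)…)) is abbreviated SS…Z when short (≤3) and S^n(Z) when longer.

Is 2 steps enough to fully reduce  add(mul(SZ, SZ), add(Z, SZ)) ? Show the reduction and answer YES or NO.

  start: add(mul(SZ, SZ), add(Z, SZ))
  step 1: add(add(SZ, mul(Z, SZ)), add(Z, SZ))
  step 2: add(S(add(Z, mul(Z, SZ))), add(Z, SZ))

Answer: NO — after 2 steps the term is add(S(add(Z, mul(Z, SZ))), add(Z, SZ)), not yet normal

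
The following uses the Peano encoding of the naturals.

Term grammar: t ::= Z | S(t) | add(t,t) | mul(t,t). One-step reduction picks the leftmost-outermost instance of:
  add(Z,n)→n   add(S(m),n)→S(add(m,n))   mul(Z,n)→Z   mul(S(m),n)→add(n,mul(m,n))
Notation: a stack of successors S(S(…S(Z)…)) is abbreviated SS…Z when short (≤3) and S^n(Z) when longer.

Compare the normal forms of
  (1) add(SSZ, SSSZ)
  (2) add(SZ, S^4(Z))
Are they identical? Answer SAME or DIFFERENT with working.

Answer: SAME — A ⇓ S^5(Z), B ⇓ S^5(Z)

Derivation:
Term A:
  start: add(SSZ, SSSZ)
  step 1: S(add(SZ, SSSZ))
  step 2: S(S(add(Z, SSSZ)))
  step 3: S^5(Z)

Term B:
  start: add(SZ, S^4(Z))
  step 1: S(add(Z, S^4(Z)))
  step 2: S^5(Z)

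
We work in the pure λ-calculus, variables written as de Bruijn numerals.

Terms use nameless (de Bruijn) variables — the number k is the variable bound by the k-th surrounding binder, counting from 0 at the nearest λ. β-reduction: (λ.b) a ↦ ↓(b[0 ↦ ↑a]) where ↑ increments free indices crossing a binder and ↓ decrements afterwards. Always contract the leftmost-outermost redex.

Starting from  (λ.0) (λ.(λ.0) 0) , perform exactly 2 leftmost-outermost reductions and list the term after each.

Answer: after 2 steps: λ.0

Derivation:
  start: (λ.0) (λ.(λ.0) 0)
  →1  λ.(λ.0) 0
  →2  λ.0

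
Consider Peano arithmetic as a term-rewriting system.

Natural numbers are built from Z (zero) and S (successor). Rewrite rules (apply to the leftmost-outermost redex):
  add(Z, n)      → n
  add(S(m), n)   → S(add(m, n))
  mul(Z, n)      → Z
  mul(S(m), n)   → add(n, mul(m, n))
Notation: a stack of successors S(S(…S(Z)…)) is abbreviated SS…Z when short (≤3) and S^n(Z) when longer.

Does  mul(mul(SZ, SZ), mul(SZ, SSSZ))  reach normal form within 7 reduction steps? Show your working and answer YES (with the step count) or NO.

Answer: NO — after 7 steps the term is S(add(S(add(SZ, mul(Z, SSSZ))), mul(add(Z, mul(Z, SZ)), mul(SZ, SSSZ)))), not yet normal

Working:
  start: mul(mul(SZ, SZ), mul(SZ, SSSZ))
  [1] mul(add(SZ, mul(Z, SZ)), mul(SZ, SSSZ))
  [2] mul(S(add(Z, mul(Z, SZ))), mul(SZ, SSSZ))
  [3] add(mul(SZ, SSSZ), mul(add(Z, mul(Z, SZ)), mul(SZ, SSSZ)))
  [4] add(add(SSSZ, mul(Z, SSSZ)), mul(add(Z, mul(Z, SZ)), mul(SZ, SSSZ)))
  [5] add(S(add(SSZ, mul(Z, SSSZ))), mul(add(Z, mul(Z, SZ)), mul(SZ, SSSZ)))
  [6] S(add(add(SSZ, mul(Z, SSSZ)), mul(add(Z, mul(Z, SZ)), mul(SZ, SSSZ))))
  [7] S(add(S(add(SZ, mul(Z, SSSZ))), mul(add(Z, mul(Z, SZ)), mul(SZ, SSSZ))))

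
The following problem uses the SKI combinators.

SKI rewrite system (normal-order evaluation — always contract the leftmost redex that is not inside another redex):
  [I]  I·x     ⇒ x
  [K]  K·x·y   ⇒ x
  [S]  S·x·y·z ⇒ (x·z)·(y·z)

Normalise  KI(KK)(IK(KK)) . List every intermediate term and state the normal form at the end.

  start: KI(KK)(IK(KK))
  [1] I(IK(KK))
  [2] IK(KK)
  [3] K(KK)

Answer: normal form = K(KK)  (in 3 steps)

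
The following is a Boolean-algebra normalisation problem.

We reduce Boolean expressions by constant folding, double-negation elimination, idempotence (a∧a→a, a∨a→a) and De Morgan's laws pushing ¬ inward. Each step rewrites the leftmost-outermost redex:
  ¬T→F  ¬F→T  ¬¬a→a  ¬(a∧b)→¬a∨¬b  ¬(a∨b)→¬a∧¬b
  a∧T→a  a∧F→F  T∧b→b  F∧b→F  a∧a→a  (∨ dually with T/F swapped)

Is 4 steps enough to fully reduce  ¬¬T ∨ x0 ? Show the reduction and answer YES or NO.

Answer: YES — reaches normal form T in 2 ≤ 4 steps

Derivation:
  start: ¬¬T ∨ x0
  →1  T ∨ x0
  →2  T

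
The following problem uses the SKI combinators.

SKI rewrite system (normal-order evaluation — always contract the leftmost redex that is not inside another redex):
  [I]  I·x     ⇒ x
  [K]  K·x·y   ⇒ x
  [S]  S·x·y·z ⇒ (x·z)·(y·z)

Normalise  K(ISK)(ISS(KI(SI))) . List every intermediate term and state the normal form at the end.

Answer: normal form = SK  (in 2 steps)

Reduction:
  start: K(ISK)(ISS(KI(SI)))
  step 1: ISK
  step 2: SK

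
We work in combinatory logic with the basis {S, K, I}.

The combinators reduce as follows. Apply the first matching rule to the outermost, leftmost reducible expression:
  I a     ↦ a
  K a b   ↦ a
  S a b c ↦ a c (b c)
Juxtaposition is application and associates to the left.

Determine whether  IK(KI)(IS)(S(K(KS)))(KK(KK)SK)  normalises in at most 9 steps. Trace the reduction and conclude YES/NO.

  start: IK(KI)(IS)(S(K(KS)))(KK(KK)SK)
  step 1: K(KI)(IS)(S(K(KS)))(KK(KK)SK)
  step 2: KI(S(K(KS)))(KK(KK)SK)
  step 3: I(KK(KK)SK)
  step 4: KK(KK)SK
  step 5: KSK
  step 6: S

Answer: YES — reaches normal form S in 6 ≤ 9 steps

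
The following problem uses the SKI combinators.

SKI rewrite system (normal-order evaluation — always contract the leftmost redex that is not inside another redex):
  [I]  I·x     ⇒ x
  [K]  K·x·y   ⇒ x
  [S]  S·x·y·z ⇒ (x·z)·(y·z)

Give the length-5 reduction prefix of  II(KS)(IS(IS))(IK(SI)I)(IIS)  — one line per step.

  start: II(KS)(IS(IS))(IK(SI)I)(IIS)
  [1] I(KS)(IS(IS))(IK(SI)I)(IIS)
  [2] KS(IS(IS))(IK(SI)I)(IIS)
  [3] S(IK(SI)I)(IIS)
  [4] S(K(SI)I)(IIS)
  [5] S(SI)(IIS)

Answer: after 5 steps: S(SI)(IIS)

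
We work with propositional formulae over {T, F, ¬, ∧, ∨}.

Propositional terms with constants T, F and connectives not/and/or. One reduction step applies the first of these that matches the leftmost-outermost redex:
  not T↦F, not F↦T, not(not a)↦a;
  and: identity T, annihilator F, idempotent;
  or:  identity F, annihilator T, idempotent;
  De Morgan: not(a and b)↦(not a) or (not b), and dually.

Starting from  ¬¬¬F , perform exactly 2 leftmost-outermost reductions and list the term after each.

  start: ¬¬¬F
  [1] ¬F
  [2] T

Answer: after 2 steps: T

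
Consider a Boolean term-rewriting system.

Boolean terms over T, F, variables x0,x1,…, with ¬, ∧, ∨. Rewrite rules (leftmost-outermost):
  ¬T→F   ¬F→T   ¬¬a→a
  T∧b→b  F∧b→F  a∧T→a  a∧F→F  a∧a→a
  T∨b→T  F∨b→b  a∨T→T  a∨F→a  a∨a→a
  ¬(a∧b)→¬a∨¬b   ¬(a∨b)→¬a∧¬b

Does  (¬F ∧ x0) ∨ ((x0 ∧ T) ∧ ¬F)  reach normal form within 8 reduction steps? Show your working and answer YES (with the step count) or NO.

  start: (¬F ∧ x0) ∨ ((x0 ∧ T) ∧ ¬F)
  →1  (T ∧ x0) ∨ ((x0 ∧ T) ∧ ¬F)
  →2  x0 ∨ ((x0 ∧ T) ∧ ¬F)
  →3  x0 ∨ (x0 ∧ ¬F)
  →4  x0 ∨ (x0 ∧ T)
  →5  x0 ∨ x0
  →6  x0

Answer: YES — reaches normal form x0 in 6 ≤ 8 steps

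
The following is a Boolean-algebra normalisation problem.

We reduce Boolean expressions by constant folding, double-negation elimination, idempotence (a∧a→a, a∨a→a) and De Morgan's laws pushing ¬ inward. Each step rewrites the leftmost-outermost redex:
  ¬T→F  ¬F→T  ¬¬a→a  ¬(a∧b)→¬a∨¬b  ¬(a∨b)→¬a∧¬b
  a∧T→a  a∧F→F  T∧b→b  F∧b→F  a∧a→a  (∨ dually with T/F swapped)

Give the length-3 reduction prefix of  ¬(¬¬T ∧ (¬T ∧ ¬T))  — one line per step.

  start: ¬(¬¬T ∧ (¬T ∧ ¬T))
  step 1: ¬¬¬T ∨ ¬(¬T ∧ ¬T)
  step 2: ¬T ∨ ¬(¬T ∧ ¬T)
  step 3: F ∨ ¬(¬T ∧ ¬T)

Answer: after 3 steps: F ∨ ¬(¬T ∧ ¬T)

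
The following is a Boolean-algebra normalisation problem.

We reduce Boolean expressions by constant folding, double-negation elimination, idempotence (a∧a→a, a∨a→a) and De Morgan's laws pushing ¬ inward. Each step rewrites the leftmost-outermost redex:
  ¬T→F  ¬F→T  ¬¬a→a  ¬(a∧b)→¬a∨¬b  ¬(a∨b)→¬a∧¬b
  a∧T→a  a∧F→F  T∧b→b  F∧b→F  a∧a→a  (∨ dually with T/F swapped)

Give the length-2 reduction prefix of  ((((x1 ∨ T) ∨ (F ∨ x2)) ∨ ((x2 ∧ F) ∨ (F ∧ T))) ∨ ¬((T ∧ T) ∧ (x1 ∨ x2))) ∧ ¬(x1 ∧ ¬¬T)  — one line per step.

Answer: after 2 steps: ((T ∨ ((x2 ∧ F) ∨ (F ∧ T))) ∨ ¬((T ∧ T) ∧ (x1 ∨ x2))) ∧ ¬(x1 ∧ ¬¬T)

Working:
  start: ((((x1 ∨ T) ∨ (F ∨ x2)) ∨ ((x2 ∧ F) ∨ (F ∧ T))) ∨ ¬((T ∧ T) ∧ (x1 ∨ x2))) ∧ ¬(x1 ∧ ¬¬T)
  step 1: (((T ∨ (F ∨ x2)) ∨ ((x2 ∧ F) ∨ (F ∧ T))) ∨ ¬((T ∧ T) ∧ (x1 ∨ x2))) ∧ ¬(x1 ∧ ¬¬T)
  step 2: ((T ∨ ((x2 ∧ F) ∨ (F ∧ T))) ∨ ¬((T ∧ T) ∧ (x1 ∨ x2))) ∧ ¬(x1 ∧ ¬¬T)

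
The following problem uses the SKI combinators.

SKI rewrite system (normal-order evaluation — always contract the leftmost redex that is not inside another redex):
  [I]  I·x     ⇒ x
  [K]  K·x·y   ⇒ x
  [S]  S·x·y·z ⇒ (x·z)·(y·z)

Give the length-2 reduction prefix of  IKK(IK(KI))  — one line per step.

Answer: after 2 steps: K

Reduction:
  start: IKK(IK(KI))
  →1  KK(IK(KI))
  →2  K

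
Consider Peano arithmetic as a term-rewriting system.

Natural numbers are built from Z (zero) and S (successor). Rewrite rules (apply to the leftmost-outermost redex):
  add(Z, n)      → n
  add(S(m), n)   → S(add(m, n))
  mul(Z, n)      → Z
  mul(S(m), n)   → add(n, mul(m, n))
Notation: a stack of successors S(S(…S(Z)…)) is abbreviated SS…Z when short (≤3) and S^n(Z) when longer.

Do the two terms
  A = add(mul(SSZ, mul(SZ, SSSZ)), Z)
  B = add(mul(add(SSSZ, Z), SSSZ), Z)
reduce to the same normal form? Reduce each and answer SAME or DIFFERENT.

Answer: DIFFERENT — A ⇓ S^6(Z), B ⇓ S^9(Z)

Reduction:
Term A:
  start: add(mul(SSZ, mul(SZ, SSSZ)), Z)
  step 1: add(add(mul(SZ, SSSZ), mul(SZ, mul(SZ, SSSZ))), Z)
  step 2: add(add(add(SSSZ, mul(Z, SSSZ)), mul(SZ, mul(SZ, SSSZ))), Z)
  step 3: add(add(S(add(SSZ, mul(Z, SSSZ))), mul(SZ, mul(SZ, SSSZ))), Z)
  step 4: add(S(add(add(SSZ, mul(Z, SSSZ)), mul(SZ, mul(SZ, SSSZ)))), Z)
  step 5: S(add(add(add(SSZ, mul(Z, SSSZ)), mul(SZ, mul(SZ, SSSZ))), Z))
  step 6: S(add(add(S(add(SZ, mul(Z, SSSZ))), mul(SZ, mul(SZ, SSSZ))), Z))
  step 7: S(add(S(add(add(SZ, mul(Z, SSSZ)), mul(SZ, mul(SZ, SSSZ)))), Z))
  step 8: S(S(add(add(add(SZ, mul(Z, SSSZ)), mul(SZ, mul(SZ, SSSZ))), Z)))
  step 9: S(S(add(add(S(add(Z, mul(Z, SSSZ))), mul(SZ, mul(SZ, SSSZ))), Z)))
  step 10: S(S(add(S(add(add(Z, mul(Z, SSSZ)), mul(SZ, mul(SZ, SSSZ)))), Z)))
  step 11: S(S(S(add(add(add(Z, mul(Z, SSSZ)), mul(SZ, mul(SZ, SSSZ))), Z))))
  step 12: S(S(S(add(add(mul(Z, SSSZ), mul(SZ, mul(SZ, SSSZ))), Z))))
  step 13: S(S(S(add(add(Z, mul(SZ, mul(SZ, SSSZ))), Z))))
  step 14: S(S(S(add(mul(SZ, mul(SZ, SSSZ)), Z))))
  step 15: S(S(S(add(add(mul(SZ, SSSZ), mul(Z, mul(SZ, SSSZ))), Z))))
  step 16: S(S(S(add(add(add(SSSZ, mul(Z, SSSZ)), mul(Z, mul(SZ, SSSZ))), Z))))
  step 17: S(S(S(add(add(S(add(SSZ, mul(Z, SSSZ))), mul(Z, mul(SZ, SSSZ))), Z))))
  step 18: S(S(S(add(S(add(add(SSZ, mul(Z, SSSZ)), mul(Z, mul(SZ, SSSZ)))), Z))))
  step 19: S(S(S(S(add(add(add(SSZ, mul(Z, SSSZ)), mul(Z, mul(SZ, SSSZ))), Z)))))
  step 20: S(S(S(S(add(add(S(add(SZ, mul(Z, SSSZ))), mul(Z, mul(SZ, SSSZ))), Z)))))
  step 21: S(S(S(S(add(S(add(add(SZ, mul(Z, SSSZ)), mul(Z, mul(SZ, SSSZ)))), Z)))))
  step 22: S(S(S(S(S(add(add(add(SZ, mul(Z, SSSZ)), mul(Z, mul(SZ, SSSZ))), Z))))))
  step 23: S(S(S(S(S(add(add(S(add(Z, mul(Z, SSSZ))), mul(Z, mul(SZ, SSSZ))), Z))))))
  step 24: S(S(S(S(S(add(S(add(add(Z, mul(Z, SSSZ)), mul(Z, mul(SZ, SSSZ)))), Z))))))
  step 25: S(S(S(S(S(S(add(add(add(Z, mul(Z, SSSZ)), mul(Z, mul(SZ, SSSZ))), Z)))))))
  step 26: S(S(S(S(S(S(add(add(mul(Z, SSSZ), mul(Z, mul(SZ, SSSZ))), Z)))))))
  step 27: S(S(S(S(S(S(add(add(Z, mul(Z, mul(SZ, SSSZ))), Z)))))))
  step 28: S(S(S(S(S(S(add(mul(Z, mul(SZ, SSSZ)), Z)))))))
  step 29: S(S(S(S(S(S(add(Z, Z)))))))
  step 30: S^6(Z)

Term B:
  start: add(mul(add(SSSZ, Z), SSSZ), Z)
  step 1: add(mul(S(add(SSZ, Z)), SSSZ), Z)
  step 2: add(add(SSSZ, mul(add(SSZ, Z), SSSZ)), Z)
  step 3: add(S(add(SSZ, mul(add(SSZ, Z), SSSZ))), Z)
  step 4: S(add(add(SSZ, mul(add(SSZ, Z), SSSZ)), Z))
  step 5: S(add(S(add(SZ, mul(add(SSZ, Z), SSSZ))), Z))
  step 6: S(S(add(add(SZ, mul(add(SSZ, Z), SSSZ)), Z)))
  step 7: S(S(add(S(add(Z, mul(add(SSZ, Z), SSSZ))), Z)))
  step 8: S(S(S(add(add(Z, mul(add(SSZ, Z), SSSZ)), Z))))
  step 9: S(S(S(add(mul(add(SSZ, Z), SSSZ), Z))))
  step 10: S(S(S(add(mul(S(add(SZ, Z)), SSSZ), Z))))
  step 11: S(S(S(add(add(SSSZ, mul(add(SZ, Z), SSSZ)), Z))))
  step 12: S(S(S(add(S(add(SSZ, mul(add(SZ, Z), SSSZ))), Z))))
  step 13: S(S(S(S(add(add(SSZ, mul(add(SZ, Z), SSSZ)), Z)))))
  step 14: S(S(S(S(add(S(add(SZ, mul(add(SZ, Z), SSSZ))), Z)))))
  step 15: S(S(S(S(S(add(add(SZ, mul(add(SZ, Z), SSSZ)), Z))))))
  step 16: S(S(S(S(S(add(S(add(Z, mul(add(SZ, Z), SSSZ))), Z))))))
  step 17: S(S(S(S(S(S(add(add(Z, mul(add(SZ, Z), SSSZ)), Z)))))))
  step 18: S(S(S(S(S(S(add(mul(add(SZ, Z), SSSZ), Z)))))))
  step 19: S(S(S(S(S(S(add(mul(S(add(Z, Z)), SSSZ), Z)))))))
  step 20: S(S(S(S(S(S(add(add(SSSZ, mul(add(Z, Z), SSSZ)), Z)))))))
  step 21: S(S(S(S(S(S(add(S(add(SSZ, mul(add(Z, Z), SSSZ))), Z)))))))
  step 22: S(S(S(S(S(S(S(add(add(SSZ, mul(add(Z, Z), SSSZ)), Z))))))))
  step 23: S(S(S(S(S(S(S(add(S(add(SZ, mul(add(Z, Z), SSSZ))), Z))))))))
  step 24: S(S(S(S(S(S(S(S(add(add(SZ, mul(add(Z, Z), SSSZ)), Z)))))))))
  step 25: S(S(S(S(S(S(S(S(add(S(add(Z, mul(add(Z, Z), SSSZ))), Z)))))))))
  step 26: S(S(S(S(S(S(S(S(S(add(add(Z, mul(add(Z, Z), SSSZ)), Z))))))))))
  step 27: S(S(S(S(S(S(S(S(S(add(mul(add(Z, Z), SSSZ), Z))))))))))
  step 28: S(S(S(S(S(S(S(S(S(add(mul(Z, SSSZ), Z))))))))))
  step 29: S(S(S(S(S(S(S(S(S(add(Z, Z))))))))))
  step 30: S^9(Z)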